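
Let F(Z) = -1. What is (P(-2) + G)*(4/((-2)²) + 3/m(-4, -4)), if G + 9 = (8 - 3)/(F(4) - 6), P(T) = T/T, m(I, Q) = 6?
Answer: -183/14 ≈ -13.071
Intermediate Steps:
P(T) = 1
G = -68/7 (G = -9 + (8 - 3)/(-1 - 6) = -9 + 5/(-7) = -9 + 5*(-⅐) = -9 - 5/7 = -68/7 ≈ -9.7143)
(P(-2) + G)*(4/((-2)²) + 3/m(-4, -4)) = (1 - 68/7)*(4/((-2)²) + 3/6) = -61*(4/4 + 3*(⅙))/7 = -61*(4*(¼) + ½)/7 = -61*(1 + ½)/7 = -61/7*3/2 = -183/14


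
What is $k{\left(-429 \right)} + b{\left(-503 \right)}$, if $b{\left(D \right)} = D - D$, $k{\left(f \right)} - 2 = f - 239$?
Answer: $-666$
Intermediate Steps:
$k{\left(f \right)} = -237 + f$ ($k{\left(f \right)} = 2 + \left(f - 239\right) = 2 + \left(-239 + f\right) = -237 + f$)
$b{\left(D \right)} = 0$
$k{\left(-429 \right)} + b{\left(-503 \right)} = \left(-237 - 429\right) + 0 = -666 + 0 = -666$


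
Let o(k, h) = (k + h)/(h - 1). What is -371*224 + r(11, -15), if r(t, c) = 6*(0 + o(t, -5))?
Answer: -83110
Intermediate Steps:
o(k, h) = (h + k)/(-1 + h)
r(t, c) = 5 - t (r(t, c) = 6*(0 + (-5 + t)/(-1 - 5)) = 6*(0 + (-5 + t)/(-6)) = 6*(0 - (-5 + t)/6) = 6*(0 + (⅚ - t/6)) = 6*(⅚ - t/6) = 5 - t)
-371*224 + r(11, -15) = -371*224 + (5 - 1*11) = -83104 + (5 - 11) = -83104 - 6 = -83110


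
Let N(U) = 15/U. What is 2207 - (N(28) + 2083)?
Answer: 3457/28 ≈ 123.46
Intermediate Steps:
2207 - (N(28) + 2083) = 2207 - (15/28 + 2083) = 2207 - 1*58339/28 = 2207 - 58339/28 = 3457/28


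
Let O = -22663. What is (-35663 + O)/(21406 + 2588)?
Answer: -9721/3999 ≈ -2.4309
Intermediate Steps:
(-35663 + O)/(21406 + 2588) = (-35663 - 22663)/(21406 + 2588) = -58326/23994 = -58326*1/23994 = -9721/3999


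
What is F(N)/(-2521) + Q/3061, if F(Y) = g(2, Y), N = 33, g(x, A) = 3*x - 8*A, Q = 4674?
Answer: 12572892/7716781 ≈ 1.6293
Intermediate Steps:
g(x, A) = -8*A + 3*x
F(Y) = 6 - 8*Y (F(Y) = -8*Y + 3*2 = -8*Y + 6 = 6 - 8*Y)
F(N)/(-2521) + Q/3061 = (6 - 8*33)/(-2521) + 4674/3061 = (6 - 264)*(-1/2521) + 4674*(1/3061) = -258*(-1/2521) + 4674/3061 = 258/2521 + 4674/3061 = 12572892/7716781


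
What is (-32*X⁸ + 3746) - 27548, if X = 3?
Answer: -233754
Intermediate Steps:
(-32*X⁸ + 3746) - 27548 = (-32*(3⁴)² + 3746) - 27548 = (-32*81² + 3746) - 27548 = (-32*6561 + 3746) - 27548 = (-209952 + 3746) - 27548 = -206206 - 27548 = -233754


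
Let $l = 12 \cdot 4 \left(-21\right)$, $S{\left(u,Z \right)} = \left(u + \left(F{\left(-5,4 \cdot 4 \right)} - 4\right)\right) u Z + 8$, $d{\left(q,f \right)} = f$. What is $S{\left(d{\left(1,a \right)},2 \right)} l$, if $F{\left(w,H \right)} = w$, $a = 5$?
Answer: $32256$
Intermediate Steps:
$S{\left(u,Z \right)} = 8 + Z u \left(-9 + u\right)$ ($S{\left(u,Z \right)} = \left(u - 9\right) u Z + 8 = \left(-9 + u\right) u Z + 8 = u \left(-9 + u\right) Z + 8 = Z u \left(-9 + u\right) + 8 = 8 + Z u \left(-9 + u\right)$)
$l = -1008$ ($l = 48 \left(-21\right) = -1008$)
$S{\left(d{\left(1,a \right)},2 \right)} l = \left(8 + 2 \cdot 5^{2} - 18 \cdot 5\right) \left(-1008\right) = \left(8 + 2 \cdot 25 - 90\right) \left(-1008\right) = \left(8 + 50 - 90\right) \left(-1008\right) = \left(-32\right) \left(-1008\right) = 32256$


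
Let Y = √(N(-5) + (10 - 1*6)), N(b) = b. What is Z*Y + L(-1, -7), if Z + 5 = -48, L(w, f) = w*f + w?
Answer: 6 - 53*I ≈ 6.0 - 53.0*I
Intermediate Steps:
L(w, f) = w + f*w (L(w, f) = f*w + w = w + f*w)
Z = -53 (Z = -5 - 48 = -53)
Y = I (Y = √(-5 + (10 - 1*6)) = √(-5 + (10 - 6)) = √(-5 + 4) = √(-1) = I ≈ 1.0*I)
Z*Y + L(-1, -7) = -53*I - (1 - 7) = -53*I - 1*(-6) = -53*I + 6 = 6 - 53*I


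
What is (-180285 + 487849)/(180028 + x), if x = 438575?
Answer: 307564/618603 ≈ 0.49719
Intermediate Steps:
(-180285 + 487849)/(180028 + x) = (-180285 + 487849)/(180028 + 438575) = 307564/618603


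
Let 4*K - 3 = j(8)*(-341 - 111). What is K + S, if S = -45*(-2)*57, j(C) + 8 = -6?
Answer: 26851/4 ≈ 6712.8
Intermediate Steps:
j(C) = -14 (j(C) = -8 - 6 = -14)
S = 5130 (S = 90*57 = 5130)
K = 6331/4 (K = 3/4 + (-14*(-341 - 111))/4 = 3/4 + (-14*(-452))/4 = 3/4 + (1/4)*6328 = 3/4 + 1582 = 6331/4 ≈ 1582.8)
K + S = 6331/4 + 5130 = 26851/4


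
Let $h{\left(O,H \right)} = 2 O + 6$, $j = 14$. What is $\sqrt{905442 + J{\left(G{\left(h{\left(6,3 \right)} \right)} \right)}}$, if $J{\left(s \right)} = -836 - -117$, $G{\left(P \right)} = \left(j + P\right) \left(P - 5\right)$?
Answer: $\sqrt{904723} \approx 951.17$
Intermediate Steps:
$h{\left(O,H \right)} = 6 + 2 O$
$G{\left(P \right)} = \left(-5 + P\right) \left(14 + P\right)$ ($G{\left(P \right)} = \left(14 + P\right) \left(P - 5\right) = \left(14 + P\right) \left(-5 + P\right) = \left(-5 + P\right) \left(14 + P\right)$)
$J{\left(s \right)} = -719$ ($J{\left(s \right)} = -836 + 117 = -719$)
$\sqrt{905442 + J{\left(G{\left(h{\left(6,3 \right)} \right)} \right)}} = \sqrt{905442 - 719} = \sqrt{904723}$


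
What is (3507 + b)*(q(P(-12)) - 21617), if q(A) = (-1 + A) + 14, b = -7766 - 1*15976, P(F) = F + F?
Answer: 437642580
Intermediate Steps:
P(F) = 2*F
b = -23742 (b = -7766 - 15976 = -23742)
q(A) = 13 + A
(3507 + b)*(q(P(-12)) - 21617) = (3507 - 23742)*((13 + 2*(-12)) - 21617) = -20235*((13 - 24) - 21617) = -20235*(-11 - 21617) = -20235*(-21628) = 437642580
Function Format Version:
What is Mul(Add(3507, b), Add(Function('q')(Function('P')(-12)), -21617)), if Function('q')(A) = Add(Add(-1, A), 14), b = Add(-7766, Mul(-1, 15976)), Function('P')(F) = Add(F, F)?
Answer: 437642580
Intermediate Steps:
Function('P')(F) = Mul(2, F)
b = -23742 (b = Add(-7766, -15976) = -23742)
Function('q')(A) = Add(13, A)
Mul(Add(3507, b), Add(Function('q')(Function('P')(-12)), -21617)) = Mul(Add(3507, -23742), Add(Add(13, Mul(2, -12)), -21617)) = Mul(-20235, Add(Add(13, -24), -21617)) = Mul(-20235, Add(-11, -21617)) = Mul(-20235, -21628) = 437642580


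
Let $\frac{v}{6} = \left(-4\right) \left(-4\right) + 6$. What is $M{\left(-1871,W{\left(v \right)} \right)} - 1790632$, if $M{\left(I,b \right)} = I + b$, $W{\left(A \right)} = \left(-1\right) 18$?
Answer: $-1792521$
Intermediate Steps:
$v = 132$ ($v = 6 \left(\left(-4\right) \left(-4\right) + 6\right) = 6 \left(16 + 6\right) = 6 \cdot 22 = 132$)
$W{\left(A \right)} = -18$
$M{\left(-1871,W{\left(v \right)} \right)} - 1790632 = \left(-1871 - 18\right) - 1790632 = -1889 - 1790632 = -1792521$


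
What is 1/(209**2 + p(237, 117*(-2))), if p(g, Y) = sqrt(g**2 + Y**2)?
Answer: 43681/1907918836 - 15*sqrt(493)/1907918836 ≈ 2.2720e-5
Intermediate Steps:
p(g, Y) = sqrt(Y**2 + g**2)
1/(209**2 + p(237, 117*(-2))) = 1/(209**2 + sqrt((117*(-2))**2 + 237**2)) = 1/(43681 + sqrt((-234)**2 + 56169)) = 1/(43681 + sqrt(54756 + 56169)) = 1/(43681 + sqrt(110925)) = 1/(43681 + 15*sqrt(493))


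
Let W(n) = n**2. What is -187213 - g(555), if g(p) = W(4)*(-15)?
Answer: -186973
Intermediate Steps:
g(p) = -240 (g(p) = 4**2*(-15) = 16*(-15) = -240)
-187213 - g(555) = -187213 - 1*(-240) = -187213 + 240 = -186973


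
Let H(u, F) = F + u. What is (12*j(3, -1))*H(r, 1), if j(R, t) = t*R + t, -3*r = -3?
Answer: -96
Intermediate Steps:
r = 1 (r = -1/3*(-3) = 1)
j(R, t) = t + R*t (j(R, t) = R*t + t = t + R*t)
(12*j(3, -1))*H(r, 1) = (12*(-(1 + 3)))*(1 + 1) = (12*(-1*4))*2 = (12*(-4))*2 = -48*2 = -96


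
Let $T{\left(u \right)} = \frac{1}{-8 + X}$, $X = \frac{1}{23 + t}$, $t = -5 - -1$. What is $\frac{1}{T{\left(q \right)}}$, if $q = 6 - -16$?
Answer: $- \frac{151}{19} \approx -7.9474$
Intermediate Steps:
$t = -4$ ($t = -5 + 1 = -4$)
$X = \frac{1}{19}$ ($X = \frac{1}{23 - 4} = \frac{1}{19} \approx 0.052632$)
$q = 22$ ($q = 6 + 16 = 22$)
$T{\left(u \right)} = - \frac{19}{151}$ ($T{\left(u \right)} = \frac{1}{-8 + \frac{1}{19}} = \frac{1}{- \frac{151}{19}} = - \frac{19}{151}$)
$\frac{1}{T{\left(q \right)}} = \frac{1}{- \frac{19}{151}} = - \frac{151}{19}$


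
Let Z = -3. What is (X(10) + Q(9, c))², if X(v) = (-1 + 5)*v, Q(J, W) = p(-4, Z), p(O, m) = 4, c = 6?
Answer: 1936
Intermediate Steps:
Q(J, W) = 4
X(v) = 4*v
(X(10) + Q(9, c))² = (4*10 + 4)² = (40 + 4)² = 44² = 1936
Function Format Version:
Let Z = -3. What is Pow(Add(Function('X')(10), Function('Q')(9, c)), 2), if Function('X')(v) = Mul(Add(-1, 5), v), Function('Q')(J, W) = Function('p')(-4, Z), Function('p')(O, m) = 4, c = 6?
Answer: 1936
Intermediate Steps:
Function('Q')(J, W) = 4
Function('X')(v) = Mul(4, v)
Pow(Add(Function('X')(10), Function('Q')(9, c)), 2) = Pow(Add(Mul(4, 10), 4), 2) = Pow(Add(40, 4), 2) = Pow(44, 2) = 1936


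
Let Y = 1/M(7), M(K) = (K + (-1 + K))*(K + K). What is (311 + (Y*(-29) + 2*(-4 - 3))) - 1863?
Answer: -285041/182 ≈ -1566.2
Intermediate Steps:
M(K) = 2*K*(-1 + 2*K) (M(K) = (-1 + 2*K)*(2*K) = 2*K*(-1 + 2*K))
Y = 1/182 (Y = 1/(2*7*(-1 + 2*7)) = 1/(2*7*(-1 + 14)) = 1/(2*7*13) = 1/182 ≈ 0.0054945)
(311 + (Y*(-29) + 2*(-4 - 3))) - 1863 = (311 + ((1/182)*(-29) + 2*(-4 - 3))) - 1863 = (311 + (-29/182 + 2*(-7))) - 1863 = (311 + (-29/182 - 14)) - 1863 = (311 - 2577/182) - 1863 = 54025/182 - 1863 = -285041/182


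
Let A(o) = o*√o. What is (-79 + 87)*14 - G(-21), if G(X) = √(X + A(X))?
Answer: 112 - √(-21 - 21*I*√21) ≈ 105.78 + 7.7298*I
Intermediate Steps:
A(o) = o^(3/2)
G(X) = √(X + X^(3/2))
(-79 + 87)*14 - G(-21) = (-79 + 87)*14 - √(-21 + (-21)^(3/2)) = 8*14 - √(-21 - 21*I*√21) = 112 - √(-21 - 21*I*√21)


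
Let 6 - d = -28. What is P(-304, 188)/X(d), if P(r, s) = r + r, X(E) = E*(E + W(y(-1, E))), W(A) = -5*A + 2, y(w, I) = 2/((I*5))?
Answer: -304/611 ≈ -0.49755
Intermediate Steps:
d = 34 (d = 6 - 1*(-28) = 6 + 28 = 34)
y(w, I) = 2/(5*I) (y(w, I) = 2/((5*I)) = 2*(1/(5*I)) = 2/(5*I))
W(A) = 2 - 5*A
X(E) = E*(2 + E - 2/E) (X(E) = E*(E + (2 - 2/E)) = E*(2 + E - 2/E))
P(r, s) = 2*r
P(-304, 188)/X(d) = (2*(-304))/(-2 + 34² + 2*34) = -608/(-2 + 1156 + 68) = -608/1222 = -608*1/1222 = -304/611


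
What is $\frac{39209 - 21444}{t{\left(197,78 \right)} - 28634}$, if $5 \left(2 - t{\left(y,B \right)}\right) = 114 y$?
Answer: $- \frac{88825}{165618} \approx -0.53632$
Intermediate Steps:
$t{\left(y,B \right)} = 2 - \frac{114 y}{5}$
$\frac{39209 - 21444}{t{\left(197,78 \right)} - 28634} = \frac{39209 - 21444}{\left(2 - \frac{22458}{5}\right) - 28634} = \frac{17765}{\left(2 - \frac{22458}{5}\right) - 28634} = \frac{17765}{- \frac{22448}{5} - 28634} = \frac{17765}{- \frac{165618}{5}} = 17765 \left(- \frac{5}{165618}\right) = - \frac{88825}{165618}$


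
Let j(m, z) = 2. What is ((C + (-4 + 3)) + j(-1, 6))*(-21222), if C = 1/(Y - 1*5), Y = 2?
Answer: -14148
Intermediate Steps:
C = -1/3 (C = 1/(2 - 1*5) = 1/(2 - 5) = 1/(-3) = -1/3 ≈ -0.33333)
((C + (-4 + 3)) + j(-1, 6))*(-21222) = ((-1/3 + (-4 + 3)) + 2)*(-21222) = ((-1/3 - 1) + 2)*(-21222) = (-4/3 + 2)*(-21222) = (2/3)*(-21222) = -14148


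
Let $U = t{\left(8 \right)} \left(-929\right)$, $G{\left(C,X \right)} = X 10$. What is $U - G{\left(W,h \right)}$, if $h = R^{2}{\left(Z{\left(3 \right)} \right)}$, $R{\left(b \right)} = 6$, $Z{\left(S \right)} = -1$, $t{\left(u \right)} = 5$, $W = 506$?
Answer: $-5005$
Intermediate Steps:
$h = 36$ ($h = 6^{2} = 36$)
$G{\left(C,X \right)} = 10 X$
$U = -4645$ ($U = 5 \left(-929\right) = -4645$)
$U - G{\left(W,h \right)} = -4645 - 10 \cdot 36 = -4645 - 360 = -5005$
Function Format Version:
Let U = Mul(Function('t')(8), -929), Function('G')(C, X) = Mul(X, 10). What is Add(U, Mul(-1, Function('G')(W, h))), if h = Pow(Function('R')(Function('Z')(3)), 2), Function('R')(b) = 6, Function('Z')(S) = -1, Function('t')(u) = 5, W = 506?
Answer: -5005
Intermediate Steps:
h = 36 (h = Pow(6, 2) = 36)
Function('G')(C, X) = Mul(10, X)
U = -4645 (U = Mul(5, -929) = -4645)
Add(U, Mul(-1, Function('G')(W, h))) = Add(-4645, Mul(-1, Mul(10, 36))) = Add(-4645, Mul(-1, 360)) = Add(-4645, -360) = -5005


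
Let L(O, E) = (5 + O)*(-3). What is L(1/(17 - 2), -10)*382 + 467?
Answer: -26697/5 ≈ -5339.4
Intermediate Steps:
L(O, E) = -15 - 3*O
L(1/(17 - 2), -10)*382 + 467 = (-15 - 3/(17 - 2))*382 + 467 = (-15 - 3/15)*382 + 467 = (-15 - 3*1/15)*382 + 467 = (-15 - ⅕)*382 + 467 = -76/5*382 + 467 = -29032/5 + 467 = -26697/5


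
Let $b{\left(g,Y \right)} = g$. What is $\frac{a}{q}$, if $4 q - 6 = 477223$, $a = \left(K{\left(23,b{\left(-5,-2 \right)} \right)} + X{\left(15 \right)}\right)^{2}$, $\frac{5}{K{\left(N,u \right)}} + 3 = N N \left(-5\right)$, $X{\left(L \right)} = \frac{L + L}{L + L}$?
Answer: $\frac{6985449}{836570983504} \approx 8.3501 \cdot 10^{-6}$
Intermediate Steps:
$X{\left(L \right)} = 1$ ($X{\left(L \right)} = \frac{2 L}{2 L} = 2 L \frac{1}{2 L} = 1$)
$K{\left(N,u \right)} = \frac{5}{-3 - 5 N^{2}}$ ($K{\left(N,u \right)} = \frac{5}{-3 + N N \left(-5\right)} = \frac{5}{-3 + N^{2} \left(-5\right)} = \frac{5}{-3 - 5 N^{2}}$)
$a = \frac{6985449}{7011904}$ ($a = \left(- \frac{5}{3 + 5 \cdot 23^{2}} + 1\right)^{2} = \left(- \frac{5}{3 + 5 \cdot 529} + 1\right)^{2} = \left(- \frac{5}{3 + 2645} + 1\right)^{2} = \left(- \frac{5}{2648} + 1\right)^{2} = \left(\frac{2643}{2648}\right)^{2} = \frac{6985449}{7011904} \approx 0.99623$)
$q = \frac{477229}{4}$ ($q = \frac{3}{2} + \frac{1}{4} \cdot 477223 = \frac{3}{2} + \frac{477223}{4} = \frac{477229}{4} \approx 1.1931 \cdot 10^{5}$)
$\frac{a}{q} = \frac{6985449}{7011904 \cdot \frac{477229}{4}} = \frac{6985449}{7011904} \cdot \frac{4}{477229} = \frac{6985449}{836570983504}$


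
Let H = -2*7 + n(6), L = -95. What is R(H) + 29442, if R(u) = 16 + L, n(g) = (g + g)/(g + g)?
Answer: 29363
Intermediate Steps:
n(g) = 1 (n(g) = (2*g)/((2*g)) = (2*g)*(1/(2*g)) = 1)
H = -13 (H = -2*7 + 1 = -14 + 1 = -13)
R(u) = -79 (R(u) = 16 - 95 = -79)
R(H) + 29442 = -79 + 29442 = 29363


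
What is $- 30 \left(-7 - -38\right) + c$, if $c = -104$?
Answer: $-1034$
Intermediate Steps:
$- 30 \left(-7 - -38\right) + c = - 30 \left(-7 - -38\right) - 104 = - 30 \left(-7 + 38\right) - 104 = \left(-30\right) 31 - 104 = -930 - 104 = -1034$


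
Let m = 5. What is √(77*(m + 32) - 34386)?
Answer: I*√31537 ≈ 177.59*I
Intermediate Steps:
√(77*(m + 32) - 34386) = √(77*(5 + 32) - 34386) = √(77*37 - 34386) = √(2849 - 34386) = √(-31537) = I*√31537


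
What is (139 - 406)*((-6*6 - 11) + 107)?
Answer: -16020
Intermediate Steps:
(139 - 406)*((-6*6 - 11) + 107) = -267*((-36 - 11) + 107) = -267*(-47 + 107) = -267*60 = -16020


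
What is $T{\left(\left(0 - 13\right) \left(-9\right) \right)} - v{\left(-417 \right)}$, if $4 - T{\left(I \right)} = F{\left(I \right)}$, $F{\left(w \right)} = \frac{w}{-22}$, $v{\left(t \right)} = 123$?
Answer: $- \frac{2501}{22} \approx -113.68$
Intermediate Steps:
$F{\left(w \right)} = - \frac{w}{22}$ ($F{\left(w \right)} = w \left(- \frac{1}{22}\right) = - \frac{w}{22}$)
$T{\left(I \right)} = 4 + \frac{I}{22}$ ($T{\left(I \right)} = 4 - - \frac{I}{22} = 4 + \frac{I}{22}$)
$T{\left(\left(0 - 13\right) \left(-9\right) \right)} - v{\left(-417 \right)} = \left(4 + \frac{\left(0 - 13\right) \left(-9\right)}{22}\right) - 123 = \left(4 + \frac{\left(-13\right) \left(-9\right)}{22}\right) - 123 = \left(4 + \frac{1}{22} \cdot 117\right) - 123 = \left(4 + \frac{117}{22}\right) - 123 = \frac{205}{22} - 123 = - \frac{2501}{22}$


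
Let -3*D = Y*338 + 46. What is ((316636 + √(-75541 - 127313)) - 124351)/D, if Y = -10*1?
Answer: 576855/3334 + 3*I*√202854/3334 ≈ 173.02 + 0.40527*I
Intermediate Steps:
Y = -10
D = 3334/3 (D = -(-10*338 + 46)/3 = -(-3380 + 46)/3 = -⅓*(-3334) = 3334/3 ≈ 1111.3)
((316636 + √(-75541 - 127313)) - 124351)/D = ((316636 + √(-75541 - 127313)) - 124351)/(3334/3) = ((316636 + √(-202854)) - 124351)*(3/3334) = ((316636 + I*√202854) - 124351)*(3/3334) = (192285 + I*√202854)*(3/3334) = 576855/3334 + 3*I*√202854/3334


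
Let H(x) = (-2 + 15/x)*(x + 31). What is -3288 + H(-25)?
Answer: -16518/5 ≈ -3303.6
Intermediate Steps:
H(x) = (-2 + 15/x)*(31 + x)
-3288 + H(-25) = -3288 + (-47 - 2*(-25) + 465/(-25)) = -3288 + (-47 + 50 + 465*(-1/25)) = -3288 + (-47 + 50 - 93/5) = -3288 - 78/5 = -16518/5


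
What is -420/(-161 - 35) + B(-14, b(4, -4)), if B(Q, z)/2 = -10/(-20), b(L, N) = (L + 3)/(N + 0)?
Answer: 22/7 ≈ 3.1429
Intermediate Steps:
b(L, N) = (3 + L)/N
B(Q, z) = 1 (B(Q, z) = 2*(-10/(-20)) = 2*(-10*(-1/20)) = 2*(1/2) = 1)
-420/(-161 - 35) + B(-14, b(4, -4)) = -420/(-161 - 35) + 1 = -420/(-196) + 1 = -420*(-1/196) + 1 = 15/7 + 1 = 22/7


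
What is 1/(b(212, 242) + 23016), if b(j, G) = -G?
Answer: 1/22774 ≈ 4.3910e-5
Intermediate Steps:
1/(b(212, 242) + 23016) = 1/(-1*242 + 23016) = 1/(-242 + 23016) = 1/22774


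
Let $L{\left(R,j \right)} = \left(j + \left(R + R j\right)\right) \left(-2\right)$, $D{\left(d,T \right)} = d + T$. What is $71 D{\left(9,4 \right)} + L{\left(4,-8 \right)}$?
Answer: $995$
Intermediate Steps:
$D{\left(d,T \right)} = T + d$
$L{\left(R,j \right)} = - 2 R - 2 j - 2 R j$ ($L{\left(R,j \right)} = \left(R + j + R j\right) \left(-2\right) = - 2 R - 2 j - 2 R j$)
$71 D{\left(9,4 \right)} + L{\left(4,-8 \right)} = 71 \left(4 + 9\right) - \left(-8 - 64\right) = 71 \cdot 13 + \left(-8 + 16 + 64\right) = 923 + 72 = 995$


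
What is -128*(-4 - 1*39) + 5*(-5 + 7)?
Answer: 5514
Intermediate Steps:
-128*(-4 - 1*39) + 5*(-5 + 7) = -128*(-4 - 39) + 5*2 = -128*(-43) + 10 = 5504 + 10 = 5514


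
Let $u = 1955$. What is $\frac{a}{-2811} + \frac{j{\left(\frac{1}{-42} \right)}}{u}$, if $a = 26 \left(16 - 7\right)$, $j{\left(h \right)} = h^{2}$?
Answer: $- \frac{268991423}{3231356940} \approx -0.083244$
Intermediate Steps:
$a = 234$ ($a = 26 \cdot 9 = 234$)
$\frac{a}{-2811} + \frac{j{\left(\frac{1}{-42} \right)}}{u} = \frac{234}{-2811} + \frac{\left(\frac{1}{-42}\right)^{2}}{1955} = 234 \left(- \frac{1}{2811}\right) + \left(- \frac{1}{42}\right)^{2} \cdot \frac{1}{1955} = - \frac{78}{937} + \frac{1}{1764} \cdot \frac{1}{1955} = - \frac{78}{937} + \frac{1}{3448620} = - \frac{268991423}{3231356940}$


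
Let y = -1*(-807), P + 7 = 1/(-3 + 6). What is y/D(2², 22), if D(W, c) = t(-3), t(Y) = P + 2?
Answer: -2421/14 ≈ -172.93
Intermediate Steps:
P = -20/3 (P = -7 + 1/(-3 + 6) = -7 + 1/3 = -7 + ⅓ = -20/3 ≈ -6.6667)
t(Y) = -14/3 (t(Y) = -20/3 + 2 = -14/3)
D(W, c) = -14/3
y = 807
y/D(2², 22) = 807/(-14/3) = 807*(-3/14) = -2421/14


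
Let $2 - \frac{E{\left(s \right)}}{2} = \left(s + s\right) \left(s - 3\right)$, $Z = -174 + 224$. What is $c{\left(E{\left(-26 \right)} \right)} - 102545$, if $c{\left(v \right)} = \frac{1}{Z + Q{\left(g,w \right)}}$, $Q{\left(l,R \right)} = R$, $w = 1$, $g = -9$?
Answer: $- \frac{5229794}{51} \approx -1.0255 \cdot 10^{5}$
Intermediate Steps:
$Z = 50$
$E{\left(s \right)} = 4 - 4 s \left(-3 + s\right)$ ($E{\left(s \right)} = 4 - 2 \left(s + s\right) \left(s - 3\right) = 4 - 2 \cdot 2 s \left(-3 + s\right) = 4 - 4 s \left(-3 + s\right)$)
$c{\left(v \right)} = \frac{1}{51}$ ($c{\left(v \right)} = \frac{1}{50 + 1} = \frac{1}{51}$)
$c{\left(E{\left(-26 \right)} \right)} - 102545 = \frac{1}{51} - 102545 = - \frac{5229794}{51}$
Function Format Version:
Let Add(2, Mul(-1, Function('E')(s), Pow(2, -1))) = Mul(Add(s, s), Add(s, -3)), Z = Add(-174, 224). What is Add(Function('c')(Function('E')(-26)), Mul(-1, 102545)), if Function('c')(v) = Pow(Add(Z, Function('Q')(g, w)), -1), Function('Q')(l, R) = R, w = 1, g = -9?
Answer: Rational(-5229794, 51) ≈ -1.0255e+5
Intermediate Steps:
Z = 50
Function('E')(s) = Add(4, Mul(-4, s, Add(-3, s))) (Function('E')(s) = Add(4, Mul(-2, Mul(Add(s, s), Add(s, -3)))) = Add(4, Mul(-2, Mul(Mul(2, s), Add(-3, s)))) = Add(4, Mul(-2, Mul(2, s, Add(-3, s)))) = Add(4, Mul(-4, s, Add(-3, s))))
Function('c')(v) = Rational(1, 51) (Function('c')(v) = Pow(Add(50, 1), -1) = Pow(51, -1) = Rational(1, 51))
Add(Function('c')(Function('E')(-26)), Mul(-1, 102545)) = Add(Rational(1, 51), Mul(-1, 102545)) = Add(Rational(1, 51), -102545) = Rational(-5229794, 51)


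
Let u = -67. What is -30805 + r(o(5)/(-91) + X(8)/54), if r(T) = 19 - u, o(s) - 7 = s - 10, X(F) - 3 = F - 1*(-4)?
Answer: -30719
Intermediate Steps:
X(F) = 7 + F (X(F) = 3 + (F - 1*(-4)) = 3 + (F + 4) = 3 + (4 + F) = 7 + F)
o(s) = -3 + s (o(s) = 7 + (s - 10) = 7 + (-10 + s) = -3 + s)
r(T) = 86 (r(T) = 19 - 1*(-67) = 19 + 67 = 86)
-30805 + r(o(5)/(-91) + X(8)/54) = -30805 + 86 = -30719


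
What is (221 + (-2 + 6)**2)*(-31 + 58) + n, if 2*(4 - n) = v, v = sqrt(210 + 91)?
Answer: 6403 - sqrt(301)/2 ≈ 6394.3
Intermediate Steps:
v = sqrt(301) ≈ 17.349
n = 4 - sqrt(301)/2 ≈ -4.6747
(221 + (-2 + 6)**2)*(-31 + 58) + n = (221 + (-2 + 6)**2)*(-31 + 58) + (4 - sqrt(301)/2) = (221 + 4**2)*27 + (4 - sqrt(301)/2) = (221 + 16)*27 + (4 - sqrt(301)/2) = 237*27 + (4 - sqrt(301)/2) = 6399 + (4 - sqrt(301)/2) = 6403 - sqrt(301)/2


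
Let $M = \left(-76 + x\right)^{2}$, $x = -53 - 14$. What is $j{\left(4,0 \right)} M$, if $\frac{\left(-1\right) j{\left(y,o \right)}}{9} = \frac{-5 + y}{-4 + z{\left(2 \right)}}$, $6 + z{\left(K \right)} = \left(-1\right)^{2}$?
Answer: $-20449$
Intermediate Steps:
$z{\left(K \right)} = -5$ ($z{\left(K \right)} = -6 + \left(-1\right)^{2} = -6 + 1 = -5$)
$x = -67$ ($x = -53 - 14 = -67$)
$M = 20449$ ($M = \left(-76 - 67\right)^{2} = \left(-143\right)^{2} = 20449$)
$j{\left(y,o \right)} = -5 + y$ ($j{\left(y,o \right)} = - 9 \frac{-5 + y}{-4 - 5} = - 9 \frac{-5 + y}{-9} = - 9 \left(-5 + y\right) \left(- \frac{1}{9}\right) = - 9 \left(\frac{5}{9} - \frac{y}{9}\right) = -5 + y$)
$j{\left(4,0 \right)} M = \left(-5 + 4\right) 20449 = \left(-1\right) 20449 = -20449$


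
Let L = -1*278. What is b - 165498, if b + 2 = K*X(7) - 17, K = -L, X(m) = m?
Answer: -163571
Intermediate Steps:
L = -278
K = 278 (K = -1*(-278) = 278)
b = 1927 (b = -2 + (278*7 - 17) = -2 + (1946 - 17) = -2 + 1929 = 1927)
b - 165498 = 1927 - 165498 = -163571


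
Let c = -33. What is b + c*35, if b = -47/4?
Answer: -4667/4 ≈ -1166.8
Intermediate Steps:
b = -47/4 (b = -47*¼ = -47/4 ≈ -11.750)
b + c*35 = -47/4 - 33*35 = -47/4 - 1155 = -4667/4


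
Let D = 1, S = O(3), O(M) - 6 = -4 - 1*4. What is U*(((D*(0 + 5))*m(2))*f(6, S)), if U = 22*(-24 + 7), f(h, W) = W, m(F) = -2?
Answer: -7480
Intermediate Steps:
O(M) = -2 (O(M) = 6 + (-4 - 1*4) = 6 + (-4 - 4) = 6 - 8 = -2)
S = -2
U = -374 (U = 22*(-17) = -374)
U*(((D*(0 + 5))*m(2))*f(6, S)) = -374*(1*(0 + 5))*(-2)*(-2) = -374*(1*5)*(-2)*(-2) = -374*5*(-2)*(-2) = -(-3740)*(-2) = -374*20 = -7480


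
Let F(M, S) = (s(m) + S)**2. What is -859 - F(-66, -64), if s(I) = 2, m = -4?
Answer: -4703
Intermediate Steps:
F(M, S) = (2 + S)**2
-859 - F(-66, -64) = -859 - (2 - 64)**2 = -859 - 1*(-62)**2 = -859 - 1*3844 = -859 - 3844 = -4703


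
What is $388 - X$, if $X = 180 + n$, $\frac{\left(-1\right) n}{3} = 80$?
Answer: $448$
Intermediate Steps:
$n = -240$ ($n = \left(-3\right) 80 = -240$)
$X = -60$ ($X = 180 - 240 = -60$)
$388 - X = 388 - -60 = 388 + 60 = 448$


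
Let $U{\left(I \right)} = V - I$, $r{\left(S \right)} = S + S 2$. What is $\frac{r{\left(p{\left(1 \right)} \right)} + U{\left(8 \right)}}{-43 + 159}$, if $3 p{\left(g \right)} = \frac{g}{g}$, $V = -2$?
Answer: $- \frac{9}{116} \approx -0.077586$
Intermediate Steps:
$p{\left(g \right)} = \frac{1}{3}$ ($p{\left(g \right)} = \frac{g \frac{1}{g}}{3} = \frac{1}{3} \cdot 1 = \frac{1}{3}$)
$r{\left(S \right)} = 3 S$ ($r{\left(S \right)} = S + 2 S = 3 S$)
$U{\left(I \right)} = -2 - I$
$\frac{r{\left(p{\left(1 \right)} \right)} + U{\left(8 \right)}}{-43 + 159} = \frac{3 \cdot \frac{1}{3} - 10}{-43 + 159} = \frac{1 - 10}{116} = \frac{1}{116} \left(-9\right) = - \frac{9}{116}$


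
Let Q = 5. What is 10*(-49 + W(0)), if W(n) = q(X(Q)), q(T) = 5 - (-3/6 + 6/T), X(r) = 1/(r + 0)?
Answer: -735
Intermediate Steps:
X(r) = 1/r
q(T) = 11/2 - 6/T (q(T) = 5 - (-3*⅙ + 6/T) = 5 - (-½ + 6/T) = 5 + (½ - 6/T) = 11/2 - 6/T)
W(n) = -49/2 (W(n) = 11/2 - 6/(1/5) = 11/2 - 6/⅕ = 11/2 - 6*5 = 11/2 - 30 = -49/2)
10*(-49 + W(0)) = 10*(-49 - 49/2) = 10*(-147/2) = -735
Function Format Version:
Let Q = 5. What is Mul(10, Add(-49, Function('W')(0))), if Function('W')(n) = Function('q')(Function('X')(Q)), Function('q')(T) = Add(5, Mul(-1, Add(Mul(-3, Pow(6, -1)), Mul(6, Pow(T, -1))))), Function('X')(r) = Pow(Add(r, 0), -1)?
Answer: -735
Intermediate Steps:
Function('X')(r) = Pow(r, -1)
Function('q')(T) = Add(Rational(11, 2), Mul(-6, Pow(T, -1))) (Function('q')(T) = Add(5, Mul(-1, Add(Mul(-3, Rational(1, 6)), Mul(6, Pow(T, -1))))) = Add(5, Mul(-1, Add(Rational(-1, 2), Mul(6, Pow(T, -1))))) = Add(5, Add(Rational(1, 2), Mul(-6, Pow(T, -1)))) = Add(Rational(11, 2), Mul(-6, Pow(T, -1))))
Function('W')(n) = Rational(-49, 2) (Function('W')(n) = Add(Rational(11, 2), Mul(-6, Pow(Pow(5, -1), -1))) = Add(Rational(11, 2), Mul(-6, Pow(Rational(1, 5), -1))) = Add(Rational(11, 2), Mul(-6, 5)) = Add(Rational(11, 2), -30) = Rational(-49, 2))
Mul(10, Add(-49, Function('W')(0))) = Mul(10, Add(-49, Rational(-49, 2))) = Mul(10, Rational(-147, 2)) = -735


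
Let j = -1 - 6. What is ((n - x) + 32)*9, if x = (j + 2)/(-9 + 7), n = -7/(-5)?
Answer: 2781/10 ≈ 278.10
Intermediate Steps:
j = -7
n = 7/5 (n = -7*(-⅕) = 7/5 ≈ 1.4000)
x = 5/2 (x = (-7 + 2)/(-9 + 7) = -5/(-2) = -5*(-½) = 5/2 ≈ 2.5000)
((n - x) + 32)*9 = ((7/5 - 1*5/2) + 32)*9 = ((7/5 - 5/2) + 32)*9 = (-11/10 + 32)*9 = (309/10)*9 = 2781/10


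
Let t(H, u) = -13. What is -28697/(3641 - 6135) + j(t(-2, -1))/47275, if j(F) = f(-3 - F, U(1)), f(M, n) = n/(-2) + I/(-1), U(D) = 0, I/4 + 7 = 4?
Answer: 1356680603/117903850 ≈ 11.507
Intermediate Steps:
I = -12 (I = -28 + 4*4 = -28 + 16 = -12)
f(M, n) = 12 - n/2 (f(M, n) = n/(-2) - 12/(-1) = n*(-1/2) - 12*(-1) = -n/2 + 12 = 12 - n/2)
j(F) = 12 (j(F) = 12 - 1/2*0 = 12 + 0 = 12)
-28697/(3641 - 6135) + j(t(-2, -1))/47275 = -28697/(3641 - 6135) + 12/47275 = -28697/(-2494) + 12*(1/47275) = -28697*(-1/2494) + 12/47275 = 28697/2494 + 12/47275 = 1356680603/117903850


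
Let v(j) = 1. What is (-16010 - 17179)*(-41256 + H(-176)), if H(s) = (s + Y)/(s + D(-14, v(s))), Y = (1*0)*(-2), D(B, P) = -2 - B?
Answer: 56137600428/41 ≈ 1.3692e+9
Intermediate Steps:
Y = 0 (Y = 0*(-2) = 0)
H(s) = s/(12 + s) (H(s) = (s + 0)/(s + (-2 - 1*(-14))) = s/(s + (-2 + 14)) = s/(s + 12) = s/(12 + s))
(-16010 - 17179)*(-41256 + H(-176)) = (-16010 - 17179)*(-41256 - 176/(12 - 176)) = -33189*(-41256 - 176/(-164)) = -33189*(-41256 - 176*(-1/164)) = -33189*(-41256 + 44/41) = -33189*(-1691452/41) = 56137600428/41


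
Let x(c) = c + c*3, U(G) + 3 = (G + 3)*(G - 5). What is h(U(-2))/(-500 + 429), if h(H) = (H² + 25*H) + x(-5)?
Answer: 170/71 ≈ 2.3944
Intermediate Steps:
U(G) = -3 + (-5 + G)*(3 + G) (U(G) = -3 + (G + 3)*(G - 5) = -3 + (3 + G)*(-5 + G) = -3 + (-5 + G)*(3 + G))
x(c) = 4*c (x(c) = c + 3*c = 4*c)
h(H) = -20 + H² + 25*H (h(H) = (H² + 25*H) + 4*(-5) = (H² + 25*H) - 20 = -20 + H² + 25*H)
h(U(-2))/(-500 + 429) = (-20 + (-18 + (-2)² - 2*(-2))² + 25*(-18 + (-2)² - 2*(-2)))/(-500 + 429) = (-20 + (-18 + 4 + 4)² + 25*(-18 + 4 + 4))/(-71) = (-20 + (-10)² + 25*(-10))*(-1/71) = (-20 + 100 - 250)*(-1/71) = -170*(-1/71) = 170/71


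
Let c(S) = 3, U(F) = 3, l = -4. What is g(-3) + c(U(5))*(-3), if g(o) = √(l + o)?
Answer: -9 + I*√7 ≈ -9.0 + 2.6458*I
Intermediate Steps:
g(o) = √(-4 + o)
g(-3) + c(U(5))*(-3) = √(-4 - 3) + 3*(-3) = √(-7) - 9 = I*√7 - 9 = -9 + I*√7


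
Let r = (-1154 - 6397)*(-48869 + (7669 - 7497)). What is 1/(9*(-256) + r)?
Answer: 1/367708743 ≈ 2.7195e-9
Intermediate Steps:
r = 367711047 (r = -7551*(-48869 + 172) = -7551*(-48697) = 367711047)
1/(9*(-256) + r) = 1/(9*(-256) + 367711047) = 1/(-2304 + 367711047) = 1/367708743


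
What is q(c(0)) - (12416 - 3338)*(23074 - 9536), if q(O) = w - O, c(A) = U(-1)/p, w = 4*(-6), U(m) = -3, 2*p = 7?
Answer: -860285910/7 ≈ -1.2290e+8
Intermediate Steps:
p = 7/2 (p = (1/2)*7 = 7/2 ≈ 3.5000)
w = -24
c(A) = -6/7 (c(A) = -3/7/2 = -3*2/7 = -6/7)
q(O) = -24 - O
q(c(0)) - (12416 - 3338)*(23074 - 9536) = (-24 - 1*(-6/7)) - (12416 - 3338)*(23074 - 9536) = (-24 + 6/7) - 9078*13538 = -162/7 - 1*122897964 = -162/7 - 122897964 = -860285910/7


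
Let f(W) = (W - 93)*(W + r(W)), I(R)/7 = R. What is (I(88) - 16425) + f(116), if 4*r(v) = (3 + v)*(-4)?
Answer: -15878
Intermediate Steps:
r(v) = -3 - v (r(v) = ((3 + v)*(-4))/4 = (-12 - 4*v)/4 = -3 - v)
I(R) = 7*R
f(W) = 279 - 3*W (f(W) = (W - 93)*(W + (-3 - W)) = (-93 + W)*(-3) = 279 - 3*W)
(I(88) - 16425) + f(116) = (7*88 - 16425) + (279 - 3*116) = (616 - 16425) + (279 - 348) = -15809 - 69 = -15878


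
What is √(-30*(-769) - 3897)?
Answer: √19173 ≈ 138.47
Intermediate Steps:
√(-30*(-769) - 3897) = √(23070 - 3897) = √19173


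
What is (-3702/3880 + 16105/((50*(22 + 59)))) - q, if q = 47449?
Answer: -7455660917/157140 ≈ -47446.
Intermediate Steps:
(-3702/3880 + 16105/((50*(22 + 59)))) - q = (-3702/3880 + 16105/((50*(22 + 59)))) - 1*47449 = (-3702*1/3880 + 16105/((50*81))) - 47449 = (-1851/1940 + 16105/4050) - 47449 = (-1851/1940 + 16105*(1/4050)) - 47449 = (-1851/1940 + 3221/810) - 47449 = 474943/157140 - 47449 = -7455660917/157140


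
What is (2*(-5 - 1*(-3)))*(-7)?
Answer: 28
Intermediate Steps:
(2*(-5 - 1*(-3)))*(-7) = (2*(-5 + 3))*(-7) = (2*(-2))*(-7) = -4*(-7) = 28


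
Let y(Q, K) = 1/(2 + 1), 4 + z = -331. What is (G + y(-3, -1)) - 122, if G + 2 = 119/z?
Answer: -124642/1005 ≈ -124.02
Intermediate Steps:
z = -335 (z = -4 - 331 = -335)
y(Q, K) = ⅓ (y(Q, K) = 1/3 = ⅓)
G = -789/335 (G = -2 + 119/(-335) = -2 + 119*(-1/335) = -2 - 119/335 = -789/335 ≈ -2.3552)
(G + y(-3, -1)) - 122 = (-789/335 + ⅓) - 122 = -2032/1005 - 122 = -124642/1005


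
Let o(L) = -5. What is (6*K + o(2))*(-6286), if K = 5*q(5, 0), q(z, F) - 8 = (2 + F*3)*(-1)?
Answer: -1100050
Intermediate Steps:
q(z, F) = 6 - 3*F (q(z, F) = 8 + (2 + F*3)*(-1) = 8 + (2 + 3*F)*(-1) = 8 + (-2 - 3*F) = 6 - 3*F)
K = 30 (K = 5*(6 - 3*0) = 5*(6 + 0) = 5*6 = 30)
(6*K + o(2))*(-6286) = (6*30 - 5)*(-6286) = (180 - 5)*(-6286) = 175*(-6286) = -1100050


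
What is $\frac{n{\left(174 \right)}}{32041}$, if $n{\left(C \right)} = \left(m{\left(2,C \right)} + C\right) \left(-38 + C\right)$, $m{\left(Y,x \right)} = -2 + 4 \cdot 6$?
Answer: $\frac{26656}{32041} \approx 0.83193$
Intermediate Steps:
$m{\left(Y,x \right)} = 22$ ($m{\left(Y,x \right)} = -2 + 24 = 22$)
$n{\left(C \right)} = \left(-38 + C\right) \left(22 + C\right)$ ($n{\left(C \right)} = \left(22 + C\right) \left(-38 + C\right) = \left(-38 + C\right) \left(22 + C\right)$)
$\frac{n{\left(174 \right)}}{32041} = \frac{-836 + 174^{2} - 2784}{32041} = \left(-836 + 30276 - 2784\right) \frac{1}{32041} = 26656 \cdot \frac{1}{32041} = \frac{26656}{32041}$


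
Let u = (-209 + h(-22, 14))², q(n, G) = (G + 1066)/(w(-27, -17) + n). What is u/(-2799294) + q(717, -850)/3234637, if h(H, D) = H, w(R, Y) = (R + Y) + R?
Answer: -18583538952453/974889360882598 ≈ -0.019062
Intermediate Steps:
w(R, Y) = Y + 2*R
q(n, G) = (1066 + G)/(-71 + n) (q(n, G) = (G + 1066)/((-17 + 2*(-27)) + n) = (1066 + G)/((-17 - 54) + n) = (1066 + G)/(-71 + n))
u = 53361 (u = (-209 - 22)² = (-231)² = 53361)
u/(-2799294) + q(717, -850)/3234637 = 53361/(-2799294) + ((1066 - 850)/(-71 + 717))/3234637 = 53361*(-1/2799294) + (216/646)*(1/3234637) = -17787/933098 + ((1/646)*216)*(1/3234637) = -17787/933098 + (108/323)*(1/3234637) = -17787/933098 + 108/1044787751 = -18583538952453/974889360882598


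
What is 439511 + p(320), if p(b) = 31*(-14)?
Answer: 439077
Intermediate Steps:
p(b) = -434
439511 + p(320) = 439511 - 434 = 439077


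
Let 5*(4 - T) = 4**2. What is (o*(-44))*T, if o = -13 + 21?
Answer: -1408/5 ≈ -281.60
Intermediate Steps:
o = 8
T = 4/5 (T = 4 - 1/5*4**2 = 4 - 1/5*16 = 4 - 16/5 = 4/5 ≈ 0.80000)
(o*(-44))*T = (8*(-44))*(4/5) = -352*4/5 = -1408/5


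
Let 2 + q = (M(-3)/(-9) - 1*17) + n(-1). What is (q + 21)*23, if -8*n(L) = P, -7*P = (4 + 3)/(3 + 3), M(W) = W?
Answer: 2599/48 ≈ 54.146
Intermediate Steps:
P = -1/6 (P = -(4 + 3)/(7*(3 + 3)) = -1/6 ≈ -0.16667)
n(L) = 1/48 (n(L) = -1/8*(-1/6) = 1/48)
q = -895/48 (q = -2 + ((-3/(-9) - 1*17) + 1/48) = -2 + ((-3*(-1/9) - 17) + 1/48) = -2 + ((1/3 - 17) + 1/48) = -2 + (-50/3 + 1/48) = -2 - 799/48 = -895/48 ≈ -18.646)
(q + 21)*23 = (-895/48 + 21)*23 = (113/48)*23 = 2599/48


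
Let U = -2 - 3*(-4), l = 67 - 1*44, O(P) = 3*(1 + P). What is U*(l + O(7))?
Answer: 470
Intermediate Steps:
O(P) = 3 + 3*P
l = 23 (l = 67 - 44 = 23)
U = 10 (U = -2 + 12 = 10)
U*(l + O(7)) = 10*(23 + (3 + 3*7)) = 10*(23 + (3 + 21)) = 10*(23 + 24) = 10*47 = 470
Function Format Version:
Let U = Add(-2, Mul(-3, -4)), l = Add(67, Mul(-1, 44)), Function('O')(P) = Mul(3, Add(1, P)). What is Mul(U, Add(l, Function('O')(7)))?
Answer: 470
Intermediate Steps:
Function('O')(P) = Add(3, Mul(3, P))
l = 23 (l = Add(67, -44) = 23)
U = 10 (U = Add(-2, 12) = 10)
Mul(U, Add(l, Function('O')(7))) = Mul(10, Add(23, Add(3, Mul(3, 7)))) = Mul(10, Add(23, Add(3, 21))) = Mul(10, Add(23, 24)) = Mul(10, 47) = 470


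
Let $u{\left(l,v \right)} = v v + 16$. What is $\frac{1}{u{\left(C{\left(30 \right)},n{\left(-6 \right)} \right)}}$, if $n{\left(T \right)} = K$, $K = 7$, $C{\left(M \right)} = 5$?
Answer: $\frac{1}{65} \approx 0.015385$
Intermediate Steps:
$n{\left(T \right)} = 7$
$u{\left(l,v \right)} = 16 + v^{2}$ ($u{\left(l,v \right)} = v^{2} + 16 = 16 + v^{2}$)
$\frac{1}{u{\left(C{\left(30 \right)},n{\left(-6 \right)} \right)}} = \frac{1}{16 + 7^{2}} = \frac{1}{16 + 49} = \frac{1}{65}$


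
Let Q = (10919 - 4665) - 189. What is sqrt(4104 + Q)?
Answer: sqrt(10169) ≈ 100.84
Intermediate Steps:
Q = 6065 (Q = 6254 - 189 = 6065)
sqrt(4104 + Q) = sqrt(4104 + 6065) = sqrt(10169)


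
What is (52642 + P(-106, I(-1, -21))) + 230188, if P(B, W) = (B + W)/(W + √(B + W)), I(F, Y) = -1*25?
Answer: 213822755/756 + 131*I*√131/756 ≈ 2.8283e+5 + 1.9833*I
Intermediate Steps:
I(F, Y) = -25
P(B, W) = (B + W)/(W + √(B + W))
(52642 + P(-106, I(-1, -21))) + 230188 = (52642 + (-106 - 25)/(-25 + √(-106 - 25))) + 230188 = (52642 - 131/(-25 + √(-131))) + 230188 = (52642 - 131/(-25 + I*√131)) + 230188 = 282830 - 131/(-25 + I*√131)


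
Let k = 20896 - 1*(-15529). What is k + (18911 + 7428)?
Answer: 62764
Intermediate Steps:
k = 36425 (k = 20896 + 15529 = 36425)
k + (18911 + 7428) = 36425 + (18911 + 7428) = 36425 + 26339 = 62764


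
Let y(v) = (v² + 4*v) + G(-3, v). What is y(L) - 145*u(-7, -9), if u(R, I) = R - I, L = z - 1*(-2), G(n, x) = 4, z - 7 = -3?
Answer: -226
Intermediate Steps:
z = 4 (z = 7 - 3 = 4)
L = 6 (L = 4 - 1*(-2) = 4 + 2 = 6)
y(v) = 4 + v² + 4*v (y(v) = (v² + 4*v) + 4 = 4 + v² + 4*v)
y(L) - 145*u(-7, -9) = (4 + 6² + 4*6) - 145*(-7 - 1*(-9)) = (4 + 36 + 24) - 145*(-7 + 9) = 64 - 145*2 = 64 - 290 = -226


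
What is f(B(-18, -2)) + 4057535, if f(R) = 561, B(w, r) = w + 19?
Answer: 4058096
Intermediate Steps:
B(w, r) = 19 + w
f(B(-18, -2)) + 4057535 = 561 + 4057535 = 4058096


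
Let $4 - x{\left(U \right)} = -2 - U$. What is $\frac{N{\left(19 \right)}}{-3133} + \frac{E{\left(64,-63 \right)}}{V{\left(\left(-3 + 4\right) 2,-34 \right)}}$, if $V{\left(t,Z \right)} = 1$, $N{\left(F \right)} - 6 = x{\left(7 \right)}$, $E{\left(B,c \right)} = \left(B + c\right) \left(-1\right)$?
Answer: $- \frac{3152}{3133} \approx -1.0061$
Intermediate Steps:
$x{\left(U \right)} = 6 + U$ ($x{\left(U \right)} = 4 - \left(-2 - U\right) = 4 + \left(2 + U\right) = 6 + U$)
$E{\left(B,c \right)} = - B - c$
$N{\left(F \right)} = 19$ ($N{\left(F \right)} = 6 + \left(6 + 7\right) = 6 + 13 = 19$)
$\frac{N{\left(19 \right)}}{-3133} + \frac{E{\left(64,-63 \right)}}{V{\left(\left(-3 + 4\right) 2,-34 \right)}} = \frac{19}{-3133} + \frac{\left(-1\right) 64 - -63}{1} = 19 \left(- \frac{1}{3133}\right) + \left(-64 + 63\right) 1 = - \frac{19}{3133} - 1 = - \frac{3152}{3133}$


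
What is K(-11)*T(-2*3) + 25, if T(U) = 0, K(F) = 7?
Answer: 25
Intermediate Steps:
K(-11)*T(-2*3) + 25 = 7*0 + 25 = 0 + 25 = 25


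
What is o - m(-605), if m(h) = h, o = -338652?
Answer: -338047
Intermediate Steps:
o - m(-605) = -338652 - 1*(-605) = -338652 + 605 = -338047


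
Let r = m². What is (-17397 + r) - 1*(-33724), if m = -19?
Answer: 16688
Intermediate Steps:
r = 361 (r = (-19)² = 361)
(-17397 + r) - 1*(-33724) = (-17397 + 361) - 1*(-33724) = -17036 + 33724 = 16688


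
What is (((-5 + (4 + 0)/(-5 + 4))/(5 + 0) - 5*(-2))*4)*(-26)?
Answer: -4264/5 ≈ -852.80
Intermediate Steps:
(((-5 + (4 + 0)/(-5 + 4))/(5 + 0) - 5*(-2))*4)*(-26) = (((-5 + 4/(-1))/5 + 10)*4)*(-26) = (((-5 + 4*(-1))*(1/5) + 10)*4)*(-26) = (((-5 - 4)*(1/5) + 10)*4)*(-26) = ((-9*1/5 + 10)*4)*(-26) = ((-9/5 + 10)*4)*(-26) = ((41/5)*4)*(-26) = (164/5)*(-26) = -4264/5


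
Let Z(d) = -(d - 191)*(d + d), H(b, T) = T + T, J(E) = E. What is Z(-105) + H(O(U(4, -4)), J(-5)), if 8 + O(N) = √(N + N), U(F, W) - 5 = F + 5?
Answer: -62170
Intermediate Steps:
U(F, W) = 10 + F (U(F, W) = 5 + (F + 5) = 5 + (5 + F) = 10 + F)
O(N) = -8 + √2*√N (O(N) = -8 + √(N + N) = -8 + √(2*N) = -8 + √2*√N)
H(b, T) = 2*T
Z(d) = -2*d*(-191 + d) (Z(d) = -(-191 + d)*2*d = -2*d*(-191 + d))
Z(-105) + H(O(U(4, -4)), J(-5)) = 2*(-105)*(191 - 1*(-105)) + 2*(-5) = 2*(-105)*(191 + 105) - 10 = 2*(-105)*296 - 10 = -62160 - 10 = -62170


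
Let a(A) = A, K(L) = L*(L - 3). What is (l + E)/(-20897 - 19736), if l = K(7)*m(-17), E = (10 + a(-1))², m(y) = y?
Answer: 395/40633 ≈ 0.0097212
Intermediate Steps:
K(L) = L*(-3 + L)
E = 81 (E = (10 - 1)² = 9² = 81)
l = -476 (l = (7*(-3 + 7))*(-17) = (7*4)*(-17) = 28*(-17) = -476)
(l + E)/(-20897 - 19736) = (-476 + 81)/(-20897 - 19736) = -395/(-40633) = -395*(-1/40633) = 395/40633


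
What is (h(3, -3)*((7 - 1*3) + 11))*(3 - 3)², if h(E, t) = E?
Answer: 0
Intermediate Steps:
(h(3, -3)*((7 - 1*3) + 11))*(3 - 3)² = (3*((7 - 1*3) + 11))*(3 - 3)² = (3*((7 - 3) + 11))*0² = (3*(4 + 11))*0 = (3*15)*0 = 45*0 = 0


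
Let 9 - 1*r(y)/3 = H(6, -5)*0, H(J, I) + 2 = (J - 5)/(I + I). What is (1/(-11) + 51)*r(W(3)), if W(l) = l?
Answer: 15120/11 ≈ 1374.5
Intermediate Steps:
H(J, I) = -2 + (-5 + J)/(2*I) (H(J, I) = -2 + (J - 5)/(I + I) = -2 + (-5 + J)/((2*I)) = -2 + (-5 + J)*(1/(2*I)) = -2 + (-5 + J)/(2*I))
r(y) = 27 (r(y) = 27 - 3*(½)*(-5 + 6 - 4*(-5))/(-5)*0 = 27 - 3*(½)*(-⅕)*(-5 + 6 + 20)*0 = 27 - 3*(½)*(-⅕)*21*0 = 27 - (-63)*0/10 = 27 - 3*0 = 27 + 0 = 27)
(1/(-11) + 51)*r(W(3)) = (1/(-11) + 51)*27 = (-1/11 + 51)*27 = (560/11)*27 = 15120/11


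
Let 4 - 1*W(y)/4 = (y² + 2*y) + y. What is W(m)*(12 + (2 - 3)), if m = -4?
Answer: 0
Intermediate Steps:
W(y) = 16 - 12*y - 4*y² (W(y) = 16 - 4*((y² + 2*y) + y) = 16 - 4*(y² + 3*y) = 16 + (-12*y - 4*y²) = 16 - 12*y - 4*y²)
W(m)*(12 + (2 - 3)) = (16 - 12*(-4) - 4*(-4)²)*(12 + (2 - 3)) = (16 + 48 - 4*16)*(12 - 1) = (16 + 48 - 64)*11 = 0*11 = 0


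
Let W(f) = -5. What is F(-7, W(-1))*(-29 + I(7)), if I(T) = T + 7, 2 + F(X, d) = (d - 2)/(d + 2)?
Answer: -5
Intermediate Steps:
F(X, d) = -2 + (-2 + d)/(2 + d) (F(X, d) = -2 + (d - 2)/(d + 2) = -2 + (-2 + d)/(2 + d))
I(T) = 7 + T
F(-7, W(-1))*(-29 + I(7)) = ((-6 - 1*(-5))/(2 - 5))*(-29 + (7 + 7)) = ((-6 + 5)/(-3))*(-29 + 14) = -⅓*(-1)*(-15) = (⅓)*(-15) = -5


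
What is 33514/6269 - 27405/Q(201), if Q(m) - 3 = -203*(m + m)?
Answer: 322960543/56841023 ≈ 5.6818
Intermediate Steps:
Q(m) = 3 - 406*m (Q(m) = 3 - 203*(m + m) = 3 - 406*m)
33514/6269 - 27405/Q(201) = 33514/6269 - 27405/(3 - 406*201) = 33514*(1/6269) - 27405/(3 - 81606) = 33514/6269 - 27405/(-81603) = 33514/6269 - 27405*(-1/81603) = 33514/6269 + 3045/9067 = 322960543/56841023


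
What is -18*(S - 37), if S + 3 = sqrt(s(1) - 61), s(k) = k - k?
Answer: 720 - 18*I*sqrt(61) ≈ 720.0 - 140.58*I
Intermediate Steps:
s(k) = 0
S = -3 + I*sqrt(61) (S = -3 + sqrt(0 - 61) = -3 + sqrt(-61) = -3 + I*sqrt(61) ≈ -3.0 + 7.8102*I)
-18*(S - 37) = -18*((-3 + I*sqrt(61)) - 37) = -18*(-40 + I*sqrt(61)) = 720 - 18*I*sqrt(61)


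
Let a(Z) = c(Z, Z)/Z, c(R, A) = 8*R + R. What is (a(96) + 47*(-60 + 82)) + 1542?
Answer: 2585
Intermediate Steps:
c(R, A) = 9*R
a(Z) = 9 (a(Z) = (9*Z)/Z = 9)
(a(96) + 47*(-60 + 82)) + 1542 = (9 + 47*(-60 + 82)) + 1542 = (9 + 47*22) + 1542 = (9 + 1034) + 1542 = 1043 + 1542 = 2585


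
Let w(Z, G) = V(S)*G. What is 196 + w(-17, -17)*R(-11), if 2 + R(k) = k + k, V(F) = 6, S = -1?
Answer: 2644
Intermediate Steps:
R(k) = -2 + 2*k (R(k) = -2 + (k + k) = -2 + 2*k)
w(Z, G) = 6*G
196 + w(-17, -17)*R(-11) = 196 + (6*(-17))*(-2 + 2*(-11)) = 196 - 102*(-2 - 22) = 196 - 102*(-24) = 196 + 2448 = 2644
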